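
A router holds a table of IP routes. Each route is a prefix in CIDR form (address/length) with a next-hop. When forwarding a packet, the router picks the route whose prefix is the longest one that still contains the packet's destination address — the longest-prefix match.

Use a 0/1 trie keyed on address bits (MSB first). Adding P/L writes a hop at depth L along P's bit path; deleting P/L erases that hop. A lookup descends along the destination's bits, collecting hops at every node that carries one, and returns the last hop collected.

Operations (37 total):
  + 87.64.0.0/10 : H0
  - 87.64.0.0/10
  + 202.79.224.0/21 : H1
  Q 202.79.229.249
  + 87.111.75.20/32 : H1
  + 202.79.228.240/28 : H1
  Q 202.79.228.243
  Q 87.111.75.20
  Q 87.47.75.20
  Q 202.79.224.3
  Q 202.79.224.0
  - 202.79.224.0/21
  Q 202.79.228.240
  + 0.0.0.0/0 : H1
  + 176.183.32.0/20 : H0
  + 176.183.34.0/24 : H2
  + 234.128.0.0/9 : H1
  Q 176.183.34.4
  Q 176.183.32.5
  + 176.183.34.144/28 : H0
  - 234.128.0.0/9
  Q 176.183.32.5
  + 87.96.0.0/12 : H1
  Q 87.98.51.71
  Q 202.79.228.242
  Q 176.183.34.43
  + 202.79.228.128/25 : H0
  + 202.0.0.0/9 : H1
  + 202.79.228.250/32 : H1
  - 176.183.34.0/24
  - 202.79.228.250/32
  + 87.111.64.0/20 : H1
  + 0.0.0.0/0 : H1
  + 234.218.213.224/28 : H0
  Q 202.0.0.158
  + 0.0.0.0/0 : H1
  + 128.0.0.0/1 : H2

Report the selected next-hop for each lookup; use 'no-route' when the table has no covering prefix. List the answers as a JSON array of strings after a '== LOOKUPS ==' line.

Apply in order:
  add 87.64.0.0/10 -> H0 at depth 10
  - 87.64.0.0/10 clear@10
  add 202.79.224.0/21 -> H1 at depth 21
  ? 202.79.229.249  path d0:-→d1:-→d2:-→d3:-→d4:-→d5:-→d6:-→d7:-→d8:-→d9:-→d10:-→d11:-→d12:-→d13:-→d14:-→d15:-→d16:-→d17:-→d18:-→d19:-→d20:-→d21:H1  best=H1
  add 87.111.75.20/32 -> H1 at depth 32
  add 202.79.228.240/28 -> H1 at depth 28
  ? 202.79.228.243  path d0:-→d1:-→d2:-→d3:-→d4:-→d5:-→d6:-→d7:-→d8:-→d9:-→d10:-→d11:-→d12:-→d13:-→d14:-→d15:-→d16:-→d17:-→d18:-→d19:-→d20:-→d21:H1→d22:-→d23:-→d24:-→d25:-→d26:-→d27:-→d28:H1  best=H1
  ? 87.111.75.20  path d0:-→d1:-→d2:-→d3:-→d4:-→d5:-→d6:-→d7:-→d8:-→d9:-→d10:-→d11:-→d12:-→d13:-→d14:-→d15:-→d16:-→d17:-→d18:-→d19:-→d20:-→d21:-→d22:-→d23:-→d24:-→d25:-→d26:-→d27:-→d28:-→d29:-→d30:-→d31:-→d32:H1  best=H1
  ? 87.47.75.20  path d0:-→d1:-→d2:-→d3:-→d4:-→d5:-→d6:-→d7:-→d8:-→d9:-  best=no-route
  ? 202.79.224.3  path d0:-→d1:-→d2:-→d3:-→d4:-→d5:-→d6:-→d7:-→d8:-→d9:-→d10:-→d11:-→d12:-→d13:-→d14:-→d15:-→d16:-→d17:-→d18:-→d19:-→d20:-→d21:H1  best=H1
  ? 202.79.224.0  path d0:-→d1:-→d2:-→d3:-→d4:-→d5:-→d6:-→d7:-→d8:-→d9:-→d10:-→d11:-→d12:-→d13:-→d14:-→d15:-→d16:-→d17:-→d18:-→d19:-→d20:-→d21:H1  best=H1
  - 202.79.224.0/21 clear@21
  ? 202.79.228.240  path d0:-→d1:-→d2:-→d3:-→d4:-→d5:-→d6:-→d7:-→d8:-→d9:-→d10:-→d11:-→d12:-→d13:-→d14:-→d15:-→d16:-→d17:-→d18:-→d19:-→d20:-→d21:-→d22:-→d23:-→d24:-→d25:-→d26:-→d27:-→d28:H1  best=H1
  add 0.0.0.0/0 -> H1 at depth 0
  add 176.183.32.0/20 -> H0 at depth 20
  add 176.183.34.0/24 -> H2 at depth 24
  add 234.128.0.0/9 -> H1 at depth 9
  ? 176.183.34.4  path d0:H1→d1:-→d2:-→d3:-→d4:-→d5:-→d6:-→d7:-→d8:-→d9:-→d10:-→d11:-→d12:-→d13:-→d14:-→d15:-→d16:-→d17:-→d18:-→d19:-→d20:H0→d21:-→d22:-→d23:-→d24:H2  best=H2
  ? 176.183.32.5  path d0:H1→d1:-→d2:-→d3:-→d4:-→d5:-→d6:-→d7:-→d8:-→d9:-→d10:-→d11:-→d12:-→d13:-→d14:-→d15:-→d16:-→d17:-→d18:-→d19:-→d20:H0→d21:-→d22:-  best=H0
  add 176.183.34.144/28 -> H0 at depth 28
  - 234.128.0.0/9 clear@9
  ? 176.183.32.5  path d0:H1→d1:-→d2:-→d3:-→d4:-→d5:-→d6:-→d7:-→d8:-→d9:-→d10:-→d11:-→d12:-→d13:-→d14:-→d15:-→d16:-→d17:-→d18:-→d19:-→d20:H0→d21:-→d22:-  best=H0
  add 87.96.0.0/12 -> H1 at depth 12
  ? 87.98.51.71  path d0:H1→d1:-→d2:-→d3:-→d4:-→d5:-→d6:-→d7:-→d8:-→d9:-→d10:-→d11:-→d12:H1  best=H1
  ? 202.79.228.242  path d0:H1→d1:-→d2:-→d3:-→d4:-→d5:-→d6:-→d7:-→d8:-→d9:-→d10:-→d11:-→d12:-→d13:-→d14:-→d15:-→d16:-→d17:-→d18:-→d19:-→d20:-→d21:-→d22:-→d23:-→d24:-→d25:-→d26:-→d27:-→d28:H1  best=H1
  ? 176.183.34.43  path d0:H1→d1:-→d2:-→d3:-→d4:-→d5:-→d6:-→d7:-→d8:-→d9:-→d10:-→d11:-→d12:-→d13:-→d14:-→d15:-→d16:-→d17:-→d18:-→d19:-→d20:H0→d21:-→d22:-→d23:-→d24:H2  best=H2
  add 202.79.228.128/25 -> H0 at depth 25
  add 202.0.0.0/9 -> H1 at depth 9
  add 202.79.228.250/32 -> H1 at depth 32
  - 176.183.34.0/24 clear@24
  - 202.79.228.250/32 clear@32
  add 87.111.64.0/20 -> H1 at depth 20
  add 0.0.0.0/0 -> H1 at depth 0
  add 234.218.213.224/28 -> H0 at depth 28
  ? 202.0.0.158  path d0:H1→d1:-→d2:-→d3:-→d4:-→d5:-→d6:-→d7:-→d8:-→d9:H1  best=H1
  add 0.0.0.0/0 -> H1 at depth 0
  add 128.0.0.0/1 -> H2 at depth 1

== LOOKUPS ==
["H1","H1","H1","no-route","H1","H1","H1","H2","H0","H0","H1","H1","H2","H1"]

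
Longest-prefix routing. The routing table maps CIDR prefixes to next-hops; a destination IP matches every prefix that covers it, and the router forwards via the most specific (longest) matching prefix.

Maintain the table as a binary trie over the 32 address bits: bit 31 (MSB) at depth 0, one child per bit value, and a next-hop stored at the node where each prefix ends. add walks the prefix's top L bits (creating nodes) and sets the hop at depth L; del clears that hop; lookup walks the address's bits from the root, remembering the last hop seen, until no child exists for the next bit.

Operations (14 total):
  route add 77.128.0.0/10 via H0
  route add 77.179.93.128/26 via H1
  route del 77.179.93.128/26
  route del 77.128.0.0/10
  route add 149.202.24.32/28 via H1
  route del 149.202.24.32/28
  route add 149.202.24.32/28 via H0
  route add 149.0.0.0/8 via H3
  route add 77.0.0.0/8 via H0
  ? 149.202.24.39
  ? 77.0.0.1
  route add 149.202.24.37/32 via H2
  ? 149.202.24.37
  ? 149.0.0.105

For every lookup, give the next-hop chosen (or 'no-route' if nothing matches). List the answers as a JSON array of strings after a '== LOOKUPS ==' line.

Apply in order:
  add 77.128.0.0/10 -> H0 at depth 10
  add 77.179.93.128/26 -> H1 at depth 26
  del 77.179.93.128/26 (clear depth 26)
  del 77.128.0.0/10 (clear depth 10)
  add 149.202.24.32/28 -> H1 at depth 28
  del 149.202.24.32/28 (clear depth 28)
  add 149.202.24.32/28 -> H0 at depth 28
  add 149.0.0.0/8 -> H3 at depth 8
  add 77.0.0.0/8 -> H0 at depth 8
  Q 149.202.24.39: descend 1001010111001010000110000010 ; hops seen [H3,H0] ; pick H0
  Q 77.0.0.1: descend 01001101 ; hops seen [H0] ; pick H0
  add 149.202.24.37/32 -> H2 at depth 32
  Q 149.202.24.37: descend 10010101110010100001100000100101 ; hops seen [H3,H0,H2] ; pick H2
  Q 149.0.0.105: descend 10010101 ; hops seen [H3] ; pick H3

== LOOKUPS ==
["H0","H0","H2","H3"]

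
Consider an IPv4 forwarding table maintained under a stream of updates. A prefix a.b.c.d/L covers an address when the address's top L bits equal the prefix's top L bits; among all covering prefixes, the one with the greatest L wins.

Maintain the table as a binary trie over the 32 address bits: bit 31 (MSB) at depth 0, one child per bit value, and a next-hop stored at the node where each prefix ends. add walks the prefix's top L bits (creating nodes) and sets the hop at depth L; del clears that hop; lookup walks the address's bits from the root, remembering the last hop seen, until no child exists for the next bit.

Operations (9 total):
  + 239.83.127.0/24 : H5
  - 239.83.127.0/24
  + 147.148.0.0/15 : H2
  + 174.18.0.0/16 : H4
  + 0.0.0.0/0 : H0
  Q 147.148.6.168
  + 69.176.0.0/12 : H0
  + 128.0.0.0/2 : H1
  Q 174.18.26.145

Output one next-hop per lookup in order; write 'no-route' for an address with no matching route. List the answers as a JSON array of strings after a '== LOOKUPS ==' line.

Trace:
  add 239.83.127.0/24 -> H5 at depth 24
  del 239.83.127.0/24 (clear depth 24)
  add 147.148.0.0/15 -> H2 at depth 15
  add 174.18.0.0/16 -> H4 at depth 16
  add 0.0.0.0/0 -> H0 at depth 0
  lookup 147.148.6.168: bits 100100111001010 walk d0:H0→d1:-→d2:-→d3:-→d4:-→d5:-→d6:-→d7:-→d8:-→d9:-→d10:-→d11:-→d12:-→d13:-→d14:-→d15:H2 -> H2
  add 69.176.0.0/12 -> H0 at depth 12
  add 128.0.0.0/2 -> H1 at depth 2
  lookup 174.18.26.145: bits 1010111000010010 walk d0:H0→d1:-→d2:H1→d3:-→d4:-→d5:-→d6:-→d7:-→d8:-→d9:-→d10:-→d11:-→d12:-→d13:-→d14:-→d15:-→d16:H4 -> H4

== LOOKUPS ==
["H2","H4"]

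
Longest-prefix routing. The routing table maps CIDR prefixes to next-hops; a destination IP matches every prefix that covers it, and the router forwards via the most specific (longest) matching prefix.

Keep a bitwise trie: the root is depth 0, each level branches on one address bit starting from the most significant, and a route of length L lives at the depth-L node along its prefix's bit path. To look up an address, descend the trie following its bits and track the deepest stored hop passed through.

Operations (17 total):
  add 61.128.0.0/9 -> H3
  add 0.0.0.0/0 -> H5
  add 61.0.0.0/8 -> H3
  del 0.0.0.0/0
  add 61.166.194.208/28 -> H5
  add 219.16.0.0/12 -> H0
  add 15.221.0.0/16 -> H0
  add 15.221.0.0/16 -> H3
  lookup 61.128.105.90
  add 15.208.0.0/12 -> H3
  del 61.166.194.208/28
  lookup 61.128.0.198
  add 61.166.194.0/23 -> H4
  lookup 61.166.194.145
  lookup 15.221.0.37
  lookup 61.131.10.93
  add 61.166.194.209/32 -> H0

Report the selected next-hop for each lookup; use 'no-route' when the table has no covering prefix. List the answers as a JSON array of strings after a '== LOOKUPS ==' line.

Apply in order:
  add 61.128.0.0/9 -> H3 at depth 9
  add 0.0.0.0/0 -> H5 at depth 0
  add 61.0.0.0/8 -> H3 at depth 8
  del 0.0.0.0/0 (clear depth 0)
  add 61.166.194.208/28 -> H5 at depth 28
  add 219.16.0.0/12 -> H0 at depth 12
  add 15.221.0.0/16 -> H0 at depth 16
  add 15.221.0.0/16 -> H3 at depth 16
  ? 61.128.105.90  path d0:-→d1:-→d2:-→d3:-→d4:-→d5:-→d6:-→d7:-→d8:H3→d9:H3→d10:-  best=H3
  add 15.208.0.0/12 -> H3 at depth 12
  del 61.166.194.208/28 (clear depth 28)
  ? 61.128.0.198  path d0:-→d1:-→d2:-→d3:-→d4:-→d5:-→d6:-→d7:-→d8:H3→d9:H3→d10:-  best=H3
  add 61.166.194.0/23 -> H4 at depth 23
  ? 61.166.194.145  path d0:-→d1:-→d2:-→d3:-→d4:-→d5:-→d6:-→d7:-→d8:H3→d9:H3→d10:-→d11:-→d12:-→d13:-→d14:-→d15:-→d16:-→d17:-→d18:-→d19:-→d20:-→d21:-→d22:-→d23:H4→d24:-→d25:-  best=H4
  ? 15.221.0.37  path d0:-→d1:-→d2:-→d3:-→d4:-→d5:-→d6:-→d7:-→d8:-→d9:-→d10:-→d11:-→d12:H3→d13:-→d14:-→d15:-→d16:H3  best=H3
  ? 61.131.10.93  path d0:-→d1:-→d2:-→d3:-→d4:-→d5:-→d6:-→d7:-→d8:H3→d9:H3→d10:-  best=H3
  add 61.166.194.209/32 -> H0 at depth 32

== LOOKUPS ==
["H3","H3","H4","H3","H3"]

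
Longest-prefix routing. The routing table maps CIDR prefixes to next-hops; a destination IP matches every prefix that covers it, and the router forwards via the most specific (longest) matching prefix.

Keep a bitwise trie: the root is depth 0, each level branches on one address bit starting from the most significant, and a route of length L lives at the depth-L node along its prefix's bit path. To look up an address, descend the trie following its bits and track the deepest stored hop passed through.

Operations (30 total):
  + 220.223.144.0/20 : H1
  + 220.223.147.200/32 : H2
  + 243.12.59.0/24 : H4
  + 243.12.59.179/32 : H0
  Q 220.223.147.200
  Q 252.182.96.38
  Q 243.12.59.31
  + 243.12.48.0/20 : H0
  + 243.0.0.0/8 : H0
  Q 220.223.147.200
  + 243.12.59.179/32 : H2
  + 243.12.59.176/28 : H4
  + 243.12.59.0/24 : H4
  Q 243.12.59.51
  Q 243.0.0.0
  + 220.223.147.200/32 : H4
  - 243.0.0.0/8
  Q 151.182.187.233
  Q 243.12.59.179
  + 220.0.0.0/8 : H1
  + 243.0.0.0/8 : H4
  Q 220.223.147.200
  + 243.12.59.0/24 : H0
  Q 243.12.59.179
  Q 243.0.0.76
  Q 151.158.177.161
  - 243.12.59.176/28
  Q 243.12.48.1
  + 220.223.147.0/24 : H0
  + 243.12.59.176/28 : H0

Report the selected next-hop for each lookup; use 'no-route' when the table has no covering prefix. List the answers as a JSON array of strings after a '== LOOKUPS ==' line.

Trace:
  add 220.223.144.0/20 -> H1 at depth 20
  add 220.223.147.200/32 -> H2 at depth 32
  add 243.12.59.0/24 -> H4 at depth 24
  add 243.12.59.179/32 -> H0 at depth 32
  ? 220.223.147.200  path d0:-→d1:-→d2:-→d3:-→d4:-→d5:-→d6:-→d7:-→d8:-→d9:-→d10:-→d11:-→d12:-→d13:-→d14:-→d15:-→d16:-→d17:-→d18:-→d19:-→d20:H1→d21:-→d22:-→d23:-→d24:-→d25:-→d26:-→d27:-→d28:-→d29:-→d30:-→d31:-→d32:H2  best=H2
  ? 252.182.96.38  path d0:-→d1:-→d2:-→d3:-→d4:-  best=no-route
  ? 243.12.59.31  path d0:-→d1:-→d2:-→d3:-→d4:-→d5:-→d6:-→d7:-→d8:-→d9:-→d10:-→d11:-→d12:-→d13:-→d14:-→d15:-→d16:-→d17:-→d18:-→d19:-→d20:-→d21:-→d22:-→d23:-→d24:H4  best=H4
  add 243.12.48.0/20 -> H0 at depth 20
  add 243.0.0.0/8 -> H0 at depth 8
  ? 220.223.147.200  path d0:-→d1:-→d2:-→d3:-→d4:-→d5:-→d6:-→d7:-→d8:-→d9:-→d10:-→d11:-→d12:-→d13:-→d14:-→d15:-→d16:-→d17:-→d18:-→d19:-→d20:H1→d21:-→d22:-→d23:-→d24:-→d25:-→d26:-→d27:-→d28:-→d29:-→d30:-→d31:-→d32:H2  best=H2
  add 243.12.59.179/32 -> H2 at depth 32
  add 243.12.59.176/28 -> H4 at depth 28
  add 243.12.59.0/24 -> H4 at depth 24
  ? 243.12.59.51  path d0:-→d1:-→d2:-→d3:-→d4:-→d5:-→d6:-→d7:-→d8:H0→d9:-→d10:-→d11:-→d12:-→d13:-→d14:-→d15:-→d16:-→d17:-→d18:-→d19:-→d20:H0→d21:-→d22:-→d23:-→d24:H4  best=H4
  ? 243.0.0.0  path d0:-→d1:-→d2:-→d3:-→d4:-→d5:-→d6:-→d7:-→d8:H0→d9:-→d10:-→d11:-→d12:-  best=H0
  add 220.223.147.200/32 -> H4 at depth 32
  - 243.0.0.0/8 clear@8
  ? 151.182.187.233  path d0:-→d1:-  best=no-route
  ? 243.12.59.179  path d0:-→d1:-→d2:-→d3:-→d4:-→d5:-→d6:-→d7:-→d8:-→d9:-→d10:-→d11:-→d12:-→d13:-→d14:-→d15:-→d16:-→d17:-→d18:-→d19:-→d20:H0→d21:-→d22:-→d23:-→d24:H4→d25:-→d26:-→d27:-→d28:H4→d29:-→d30:-→d31:-→d32:H2  best=H2
  add 220.0.0.0/8 -> H1 at depth 8
  add 243.0.0.0/8 -> H4 at depth 8
  ? 220.223.147.200  path d0:-→d1:-→d2:-→d3:-→d4:-→d5:-→d6:-→d7:-→d8:H1→d9:-→d10:-→d11:-→d12:-→d13:-→d14:-→d15:-→d16:-→d17:-→d18:-→d19:-→d20:H1→d21:-→d22:-→d23:-→d24:-→d25:-→d26:-→d27:-→d28:-→d29:-→d30:-→d31:-→d32:H4  best=H4
  add 243.12.59.0/24 -> H0 at depth 24
  ? 243.12.59.179  path d0:-→d1:-→d2:-→d3:-→d4:-→d5:-→d6:-→d7:-→d8:H4→d9:-→d10:-→d11:-→d12:-→d13:-→d14:-→d15:-→d16:-→d17:-→d18:-→d19:-→d20:H0→d21:-→d22:-→d23:-→d24:H0→d25:-→d26:-→d27:-→d28:H4→d29:-→d30:-→d31:-→d32:H2  best=H2
  ? 243.0.0.76  path d0:-→d1:-→d2:-→d3:-→d4:-→d5:-→d6:-→d7:-→d8:H4→d9:-→d10:-→d11:-→d12:-  best=H4
  ? 151.158.177.161  path d0:-→d1:-  best=no-route
  - 243.12.59.176/28 clear@28
  ? 243.12.48.1  path d0:-→d1:-→d2:-→d3:-→d4:-→d5:-→d6:-→d7:-→d8:H4→d9:-→d10:-→d11:-→d12:-→d13:-→d14:-→d15:-→d16:-→d17:-→d18:-→d19:-→d20:H0  best=H0
  add 220.223.147.0/24 -> H0 at depth 24
  add 243.12.59.176/28 -> H0 at depth 28

== LOOKUPS ==
["H2","no-route","H4","H2","H4","H0","no-route","H2","H4","H2","H4","no-route","H0"]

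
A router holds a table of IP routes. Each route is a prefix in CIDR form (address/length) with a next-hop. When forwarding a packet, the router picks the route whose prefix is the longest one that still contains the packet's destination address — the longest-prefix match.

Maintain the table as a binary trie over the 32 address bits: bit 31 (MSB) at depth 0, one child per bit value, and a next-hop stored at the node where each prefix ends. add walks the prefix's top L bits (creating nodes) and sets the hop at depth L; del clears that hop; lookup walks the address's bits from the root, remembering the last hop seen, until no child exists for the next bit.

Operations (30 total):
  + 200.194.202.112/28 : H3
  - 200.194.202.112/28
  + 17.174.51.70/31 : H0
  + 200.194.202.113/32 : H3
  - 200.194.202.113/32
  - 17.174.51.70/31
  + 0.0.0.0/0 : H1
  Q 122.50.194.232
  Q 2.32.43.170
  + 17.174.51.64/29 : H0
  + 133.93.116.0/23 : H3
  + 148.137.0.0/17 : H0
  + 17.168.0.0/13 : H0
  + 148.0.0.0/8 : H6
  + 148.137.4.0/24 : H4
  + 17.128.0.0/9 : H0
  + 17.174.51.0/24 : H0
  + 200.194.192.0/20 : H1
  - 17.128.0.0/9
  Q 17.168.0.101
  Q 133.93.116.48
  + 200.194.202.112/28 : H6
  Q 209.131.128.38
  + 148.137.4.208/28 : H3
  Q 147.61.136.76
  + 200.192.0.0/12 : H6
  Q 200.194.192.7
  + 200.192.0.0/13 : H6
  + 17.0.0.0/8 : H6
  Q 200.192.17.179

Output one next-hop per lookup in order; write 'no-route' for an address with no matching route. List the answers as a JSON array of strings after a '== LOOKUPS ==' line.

Process each operation:
  + 200.194.202.112/28 (H3) depth=28
  - 200.194.202.112/28 clear@28
  + 17.174.51.70/31 (H0) depth=31
  + 200.194.202.113/32 (H3) depth=32
  - 200.194.202.113/32 clear@32
  - 17.174.51.70/31 clear@31
  + 0.0.0.0/0 (H1) depth=0
  ? 122.50.194.232  path d0:H1→d1:-  best=H1
  ? 2.32.43.170  path d0:H1→d1:-→d2:-→d3:-  best=H1
  + 17.174.51.64/29 (H0) depth=29
  + 133.93.116.0/23 (H3) depth=23
  + 148.137.0.0/17 (H0) depth=17
  + 17.168.0.0/13 (H0) depth=13
  + 148.0.0.0/8 (H6) depth=8
  + 148.137.4.0/24 (H4) depth=24
  + 17.128.0.0/9 (H0) depth=9
  + 17.174.51.0/24 (H0) depth=24
  + 200.194.192.0/20 (H1) depth=20
  - 17.128.0.0/9 clear@9
  ? 17.168.0.101  path d0:H1→d1:-→d2:-→d3:-→d4:-→d5:-→d6:-→d7:-→d8:-→d9:-→d10:-→d11:-→d12:-→d13:H0  best=H0
  ? 133.93.116.48  path d0:H1→d1:-→d2:-→d3:-→d4:-→d5:-→d6:-→d7:-→d8:-→d9:-→d10:-→d11:-→d12:-→d13:-→d14:-→d15:-→d16:-→d17:-→d18:-→d19:-→d20:-→d21:-→d22:-→d23:H3  best=H3
  + 200.194.202.112/28 (H6) depth=28
  ? 209.131.128.38  path d0:H1→d1:-→d2:-→d3:-  best=H1
  + 148.137.4.208/28 (H3) depth=28
  ? 147.61.136.76  path d0:H1→d1:-→d2:-→d3:-→d4:-→d5:-  best=H1
  + 200.192.0.0/12 (H6) depth=12
  ? 200.194.192.7  path d0:H1→d1:-→d2:-→d3:-→d4:-→d5:-→d6:-→d7:-→d8:-→d9:-→d10:-→d11:-→d12:H6→d13:-→d14:-→d15:-→d16:-→d17:-→d18:-→d19:-→d20:H1  best=H1
  + 200.192.0.0/13 (H6) depth=13
  + 17.0.0.0/8 (H6) depth=8
  ? 200.192.17.179  path d0:H1→d1:-→d2:-→d3:-→d4:-→d5:-→d6:-→d7:-→d8:-→d9:-→d10:-→d11:-→d12:H6→d13:H6→d14:-  best=H6

== LOOKUPS ==
["H1","H1","H0","H3","H1","H1","H1","H6"]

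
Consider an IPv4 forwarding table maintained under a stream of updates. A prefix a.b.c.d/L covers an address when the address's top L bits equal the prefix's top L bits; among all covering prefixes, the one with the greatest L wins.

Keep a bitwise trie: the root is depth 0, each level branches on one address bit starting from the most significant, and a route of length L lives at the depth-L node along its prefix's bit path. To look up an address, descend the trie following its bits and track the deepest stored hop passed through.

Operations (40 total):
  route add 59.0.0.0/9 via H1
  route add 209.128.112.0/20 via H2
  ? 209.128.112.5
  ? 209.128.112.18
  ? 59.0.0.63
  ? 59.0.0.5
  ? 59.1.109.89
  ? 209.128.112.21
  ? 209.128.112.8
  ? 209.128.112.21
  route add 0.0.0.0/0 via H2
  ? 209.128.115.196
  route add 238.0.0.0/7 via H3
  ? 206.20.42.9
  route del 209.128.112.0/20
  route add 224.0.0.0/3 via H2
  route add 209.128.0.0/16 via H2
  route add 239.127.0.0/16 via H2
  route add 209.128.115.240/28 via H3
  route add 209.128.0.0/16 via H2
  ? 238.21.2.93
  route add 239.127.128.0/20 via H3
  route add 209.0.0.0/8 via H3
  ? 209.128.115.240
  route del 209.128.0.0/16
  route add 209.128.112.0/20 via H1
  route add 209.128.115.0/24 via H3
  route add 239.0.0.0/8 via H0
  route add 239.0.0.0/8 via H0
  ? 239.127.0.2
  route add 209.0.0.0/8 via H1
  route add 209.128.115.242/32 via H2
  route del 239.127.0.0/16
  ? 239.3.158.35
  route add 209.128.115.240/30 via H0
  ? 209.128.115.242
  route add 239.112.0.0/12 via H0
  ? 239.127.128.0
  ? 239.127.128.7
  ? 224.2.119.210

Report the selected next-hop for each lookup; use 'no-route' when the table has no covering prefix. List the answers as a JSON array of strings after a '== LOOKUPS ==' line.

Apply in order:
  add 59.0.0.0/9 -> H1 at depth 9
  add 209.128.112.0/20 -> H2 at depth 20
  lookup 209.128.112.5: bits 11010001100000000111 walk d0:-→d1:-→d2:-→d3:-→d4:-→d5:-→d6:-→d7:-→d8:-→d9:-→d10:-→d11:-→d12:-→d13:-→d14:-→d15:-→d16:-→d17:-→d18:-→d19:-→d20:H2 -> H2
  lookup 209.128.112.18: bits 11010001100000000111 walk d0:-→d1:-→d2:-→d3:-→d4:-→d5:-→d6:-→d7:-→d8:-→d9:-→d10:-→d11:-→d12:-→d13:-→d14:-→d15:-→d16:-→d17:-→d18:-→d19:-→d20:H2 -> H2
  lookup 59.0.0.63: bits 001110110 walk d0:-→d1:-→d2:-→d3:-→d4:-→d5:-→d6:-→d7:-→d8:-→d9:H1 -> H1
  lookup 59.0.0.5: bits 001110110 walk d0:-→d1:-→d2:-→d3:-→d4:-→d5:-→d6:-→d7:-→d8:-→d9:H1 -> H1
  lookup 59.1.109.89: bits 001110110 walk d0:-→d1:-→d2:-→d3:-→d4:-→d5:-→d6:-→d7:-→d8:-→d9:H1 -> H1
  lookup 209.128.112.21: bits 11010001100000000111 walk d0:-→d1:-→d2:-→d3:-→d4:-→d5:-→d6:-→d7:-→d8:-→d9:-→d10:-→d11:-→d12:-→d13:-→d14:-→d15:-→d16:-→d17:-→d18:-→d19:-→d20:H2 -> H2
  lookup 209.128.112.8: bits 11010001100000000111 walk d0:-→d1:-→d2:-→d3:-→d4:-→d5:-→d6:-→d7:-→d8:-→d9:-→d10:-→d11:-→d12:-→d13:-→d14:-→d15:-→d16:-→d17:-→d18:-→d19:-→d20:H2 -> H2
  lookup 209.128.112.21: bits 11010001100000000111 walk d0:-→d1:-→d2:-→d3:-→d4:-→d5:-→d6:-→d7:-→d8:-→d9:-→d10:-→d11:-→d12:-→d13:-→d14:-→d15:-→d16:-→d17:-→d18:-→d19:-→d20:H2 -> H2
  add 0.0.0.0/0 -> H2 at depth 0
  lookup 209.128.115.196: bits 11010001100000000111 walk d0:H2→d1:-→d2:-→d3:-→d4:-→d5:-→d6:-→d7:-→d8:-→d9:-→d10:-→d11:-→d12:-→d13:-→d14:-→d15:-→d16:-→d17:-→d18:-→d19:-→d20:H2 -> H2
  add 238.0.0.0/7 -> H3 at depth 7
  lookup 206.20.42.9: bits 110 walk d0:H2→d1:-→d2:-→d3:- -> H2
  del 209.128.112.0/20 (clear depth 20)
  add 224.0.0.0/3 -> H2 at depth 3
  add 209.128.0.0/16 -> H2 at depth 16
  add 239.127.0.0/16 -> H2 at depth 16
  add 209.128.115.240/28 -> H3 at depth 28
  add 209.128.0.0/16 -> H2 at depth 16
  lookup 238.21.2.93: bits 1110111 walk d0:H2→d1:-→d2:-→d3:H2→d4:-→d5:-→d6:-→d7:H3 -> H3
  add 239.127.128.0/20 -> H3 at depth 20
  add 209.0.0.0/8 -> H3 at depth 8
  lookup 209.128.115.240: bits 1101000110000000011100111111 walk d0:H2→d1:-→d2:-→d3:-→d4:-→d5:-→d6:-→d7:-→d8:H3→d9:-→d10:-→d11:-→d12:-→d13:-→d14:-→d15:-→d16:H2→d17:-→d18:-→d19:-→d20:-→d21:-→d22:-→d23:-→d24:-→d25:-→d26:-→d27:-→d28:H3 -> H3
  del 209.128.0.0/16 (clear depth 16)
  add 209.128.112.0/20 -> H1 at depth 20
  add 209.128.115.0/24 -> H3 at depth 24
  add 239.0.0.0/8 -> H0 at depth 8
  add 239.0.0.0/8 -> H0 at depth 8
  lookup 239.127.0.2: bits 1110111101111111 walk d0:H2→d1:-→d2:-→d3:H2→d4:-→d5:-→d6:-→d7:H3→d8:H0→d9:-→d10:-→d11:-→d12:-→d13:-→d14:-→d15:-→d16:H2 -> H2
  add 209.0.0.0/8 -> H1 at depth 8
  add 209.128.115.242/32 -> H2 at depth 32
  del 239.127.0.0/16 (clear depth 16)
  lookup 239.3.158.35: bits 111011110 walk d0:H2→d1:-→d2:-→d3:H2→d4:-→d5:-→d6:-→d7:H3→d8:H0→d9:- -> H0
  add 209.128.115.240/30 -> H0 at depth 30
  lookup 209.128.115.242: bits 11010001100000000111001111110010 walk d0:H2→d1:-→d2:-→d3:-→d4:-→d5:-→d6:-→d7:-→d8:H1→d9:-→d10:-→d11:-→d12:-→d13:-→d14:-→d15:-→d16:-→d17:-→d18:-→d19:-→d20:H1→d21:-→d22:-→d23:-→d24:H3→d25:-→d26:-→d27:-→d28:H3→d29:-→d30:H0→d31:-→d32:H2 -> H2
  add 239.112.0.0/12 -> H0 at depth 12
  lookup 239.127.128.0: bits 11101111011111111000 walk d0:H2→d1:-→d2:-→d3:H2→d4:-→d5:-→d6:-→d7:H3→d8:H0→d9:-→d10:-→d11:-→d12:H0→d13:-→d14:-→d15:-→d16:-→d17:-→d18:-→d19:-→d20:H3 -> H3
  lookup 239.127.128.7: bits 11101111011111111000 walk d0:H2→d1:-→d2:-→d3:H2→d4:-→d5:-→d6:-→d7:H3→d8:H0→d9:-→d10:-→d11:-→d12:H0→d13:-→d14:-→d15:-→d16:-→d17:-→d18:-→d19:-→d20:H3 -> H3
  lookup 224.2.119.210: bits 1110 walk d0:H2→d1:-→d2:-→d3:H2→d4:- -> H2

== LOOKUPS ==
["H2","H2","H1","H1","H1","H2","H2","H2","H2","H2","H3","H3","H2","H0","H2","H3","H3","H2"]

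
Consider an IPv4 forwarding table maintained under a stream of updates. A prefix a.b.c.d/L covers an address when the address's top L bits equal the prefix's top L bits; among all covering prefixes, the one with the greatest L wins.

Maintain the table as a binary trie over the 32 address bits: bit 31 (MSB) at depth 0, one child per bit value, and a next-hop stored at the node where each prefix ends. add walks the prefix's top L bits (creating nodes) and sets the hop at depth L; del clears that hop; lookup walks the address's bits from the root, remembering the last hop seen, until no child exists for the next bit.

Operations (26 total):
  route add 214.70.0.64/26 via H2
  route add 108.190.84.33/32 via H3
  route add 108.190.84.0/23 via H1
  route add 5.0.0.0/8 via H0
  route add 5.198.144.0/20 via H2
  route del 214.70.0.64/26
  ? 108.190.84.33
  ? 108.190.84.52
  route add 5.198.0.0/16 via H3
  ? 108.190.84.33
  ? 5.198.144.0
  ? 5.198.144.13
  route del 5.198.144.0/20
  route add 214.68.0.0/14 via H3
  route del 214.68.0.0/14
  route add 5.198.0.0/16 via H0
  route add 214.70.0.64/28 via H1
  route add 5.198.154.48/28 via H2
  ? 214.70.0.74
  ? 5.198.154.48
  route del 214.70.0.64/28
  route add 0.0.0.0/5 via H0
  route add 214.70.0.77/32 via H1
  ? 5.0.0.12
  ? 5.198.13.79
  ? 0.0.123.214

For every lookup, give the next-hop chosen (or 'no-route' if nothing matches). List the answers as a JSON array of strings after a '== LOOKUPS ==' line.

Process each operation:
  + 214.70.0.64/26 (H2) depth=26
  + 108.190.84.33/32 (H3) depth=32
  + 108.190.84.0/23 (H1) depth=23
  + 5.0.0.0/8 (H0) depth=8
  + 5.198.144.0/20 (H2) depth=20
  del 214.70.0.64/26 (clear depth 26)
  Q 108.190.84.33: descend 01101100101111100101010000100001 ; hops seen [H1,H3] ; pick H3
  Q 108.190.84.52: descend 011011001011111001010100001 ; hops seen [H1] ; pick H1
  + 5.198.0.0/16 (H3) depth=16
  Q 108.190.84.33: descend 01101100101111100101010000100001 ; hops seen [H1,H3] ; pick H3
  Q 5.198.144.0: descend 00000101110001101001 ; hops seen [H0,H3,H2] ; pick H2
  Q 5.198.144.13: descend 00000101110001101001 ; hops seen [H0,H3,H2] ; pick H2
  del 5.198.144.0/20 (clear depth 20)
  + 214.68.0.0/14 (H3) depth=14
  del 214.68.0.0/14 (clear depth 14)
  + 5.198.0.0/16 (H0) depth=16
  + 214.70.0.64/28 (H1) depth=28
  + 5.198.154.48/28 (H2) depth=28
  Q 214.70.0.74: descend 1101011001000110000000000100 ; hops seen [H1] ; pick H1
  Q 5.198.154.48: descend 0000010111000110100110100011 ; hops seen [H0,H0,H2] ; pick H2
  del 214.70.0.64/28 (clear depth 28)
  + 0.0.0.0/5 (H0) depth=5
  + 214.70.0.77/32 (H1) depth=32
  Q 5.0.0.12: descend 00000101 ; hops seen [H0,H0] ; pick H0
  Q 5.198.13.79: descend 0000010111000110 ; hops seen [H0,H0,H0] ; pick H0
  Q 0.0.123.214: descend 00000 ; hops seen [H0] ; pick H0

== LOOKUPS ==
["H3","H1","H3","H2","H2","H1","H2","H0","H0","H0"]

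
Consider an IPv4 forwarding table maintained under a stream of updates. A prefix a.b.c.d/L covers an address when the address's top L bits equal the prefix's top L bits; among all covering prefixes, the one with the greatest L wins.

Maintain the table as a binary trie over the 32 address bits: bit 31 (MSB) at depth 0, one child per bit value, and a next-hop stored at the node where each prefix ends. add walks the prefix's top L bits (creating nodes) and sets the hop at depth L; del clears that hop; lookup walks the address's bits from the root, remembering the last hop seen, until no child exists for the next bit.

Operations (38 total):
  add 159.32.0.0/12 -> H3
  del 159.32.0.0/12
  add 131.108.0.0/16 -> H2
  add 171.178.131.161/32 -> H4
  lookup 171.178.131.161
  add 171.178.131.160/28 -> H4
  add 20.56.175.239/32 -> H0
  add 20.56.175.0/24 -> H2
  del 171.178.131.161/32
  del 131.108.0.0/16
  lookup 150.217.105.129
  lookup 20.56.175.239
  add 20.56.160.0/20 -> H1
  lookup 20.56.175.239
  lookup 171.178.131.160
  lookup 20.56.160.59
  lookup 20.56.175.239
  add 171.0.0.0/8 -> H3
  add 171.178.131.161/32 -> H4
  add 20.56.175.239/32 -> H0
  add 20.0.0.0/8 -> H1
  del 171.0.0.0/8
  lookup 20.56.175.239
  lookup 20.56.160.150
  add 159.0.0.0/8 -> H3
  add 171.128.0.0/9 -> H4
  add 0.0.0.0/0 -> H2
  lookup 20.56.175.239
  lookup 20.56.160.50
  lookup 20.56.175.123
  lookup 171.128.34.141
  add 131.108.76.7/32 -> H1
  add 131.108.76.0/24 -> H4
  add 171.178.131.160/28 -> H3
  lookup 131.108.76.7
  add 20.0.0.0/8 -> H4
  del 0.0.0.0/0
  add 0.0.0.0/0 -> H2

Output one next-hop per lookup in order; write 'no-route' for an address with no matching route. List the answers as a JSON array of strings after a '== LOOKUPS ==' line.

Trace:
  + 159.32.0.0/12 (H3) depth=12
  - 159.32.0.0/12 clear@12
  + 131.108.0.0/16 (H2) depth=16
  + 171.178.131.161/32 (H4) depth=32
  ? 171.178.131.161  path d0:-→d1:-→d2:-→d3:-→d4:-→d5:-→d6:-→d7:-→d8:-→d9:-→d10:-→d11:-→d12:-→d13:-→d14:-→d15:-→d16:-→d17:-→d18:-→d19:-→d20:-→d21:-→d22:-→d23:-→d24:-→d25:-→d26:-→d27:-→d28:-→d29:-→d30:-→d31:-→d32:H4  best=H4
  + 171.178.131.160/28 (H4) depth=28
  + 20.56.175.239/32 (H0) depth=32
  + 20.56.175.0/24 (H2) depth=24
  - 171.178.131.161/32 clear@32
  - 131.108.0.0/16 clear@16
  ? 150.217.105.129  path d0:-→d1:-→d2:-→d3:-→d4:-  best=no-route
  ? 20.56.175.239  path d0:-→d1:-→d2:-→d3:-→d4:-→d5:-→d6:-→d7:-→d8:-→d9:-→d10:-→d11:-→d12:-→d13:-→d14:-→d15:-→d16:-→d17:-→d18:-→d19:-→d20:-→d21:-→d22:-→d23:-→d24:H2→d25:-→d26:-→d27:-→d28:-→d29:-→d30:-→d31:-→d32:H0  best=H0
  + 20.56.160.0/20 (H1) depth=20
  ? 20.56.175.239  path d0:-→d1:-→d2:-→d3:-→d4:-→d5:-→d6:-→d7:-→d8:-→d9:-→d10:-→d11:-→d12:-→d13:-→d14:-→d15:-→d16:-→d17:-→d18:-→d19:-→d20:H1→d21:-→d22:-→d23:-→d24:H2→d25:-→d26:-→d27:-→d28:-→d29:-→d30:-→d31:-→d32:H0  best=H0
  ? 171.178.131.160  path d0:-→d1:-→d2:-→d3:-→d4:-→d5:-→d6:-→d7:-→d8:-→d9:-→d10:-→d11:-→d12:-→d13:-→d14:-→d15:-→d16:-→d17:-→d18:-→d19:-→d20:-→d21:-→d22:-→d23:-→d24:-→d25:-→d26:-→d27:-→d28:H4→d29:-→d30:-→d31:-  best=H4
  ? 20.56.160.59  path d0:-→d1:-→d2:-→d3:-→d4:-→d5:-→d6:-→d7:-→d8:-→d9:-→d10:-→d11:-→d12:-→d13:-→d14:-→d15:-→d16:-→d17:-→d18:-→d19:-→d20:H1  best=H1
  ? 20.56.175.239  path d0:-→d1:-→d2:-→d3:-→d4:-→d5:-→d6:-→d7:-→d8:-→d9:-→d10:-→d11:-→d12:-→d13:-→d14:-→d15:-→d16:-→d17:-→d18:-→d19:-→d20:H1→d21:-→d22:-→d23:-→d24:H2→d25:-→d26:-→d27:-→d28:-→d29:-→d30:-→d31:-→d32:H0  best=H0
  + 171.0.0.0/8 (H3) depth=8
  + 171.178.131.161/32 (H4) depth=32
  + 20.56.175.239/32 (H0) depth=32
  + 20.0.0.0/8 (H1) depth=8
  - 171.0.0.0/8 clear@8
  ? 20.56.175.239  path d0:-→d1:-→d2:-→d3:-→d4:-→d5:-→d6:-→d7:-→d8:H1→d9:-→d10:-→d11:-→d12:-→d13:-→d14:-→d15:-→d16:-→d17:-→d18:-→d19:-→d20:H1→d21:-→d22:-→d23:-→d24:H2→d25:-→d26:-→d27:-→d28:-→d29:-→d30:-→d31:-→d32:H0  best=H0
  ? 20.56.160.150  path d0:-→d1:-→d2:-→d3:-→d4:-→d5:-→d6:-→d7:-→d8:H1→d9:-→d10:-→d11:-→d12:-→d13:-→d14:-→d15:-→d16:-→d17:-→d18:-→d19:-→d20:H1  best=H1
  + 159.0.0.0/8 (H3) depth=8
  + 171.128.0.0/9 (H4) depth=9
  + 0.0.0.0/0 (H2) depth=0
  ? 20.56.175.239  path d0:H2→d1:-→d2:-→d3:-→d4:-→d5:-→d6:-→d7:-→d8:H1→d9:-→d10:-→d11:-→d12:-→d13:-→d14:-→d15:-→d16:-→d17:-→d18:-→d19:-→d20:H1→d21:-→d22:-→d23:-→d24:H2→d25:-→d26:-→d27:-→d28:-→d29:-→d30:-→d31:-→d32:H0  best=H0
  ? 20.56.160.50  path d0:H2→d1:-→d2:-→d3:-→d4:-→d5:-→d6:-→d7:-→d8:H1→d9:-→d10:-→d11:-→d12:-→d13:-→d14:-→d15:-→d16:-→d17:-→d18:-→d19:-→d20:H1  best=H1
  ? 20.56.175.123  path d0:H2→d1:-→d2:-→d3:-→d4:-→d5:-→d6:-→d7:-→d8:H1→d9:-→d10:-→d11:-→d12:-→d13:-→d14:-→d15:-→d16:-→d17:-→d18:-→d19:-→d20:H1→d21:-→d22:-→d23:-→d24:H2  best=H2
  ? 171.128.34.141  path d0:H2→d1:-→d2:-→d3:-→d4:-→d5:-→d6:-→d7:-→d8:-→d9:H4→d10:-  best=H4
  + 131.108.76.7/32 (H1) depth=32
  + 131.108.76.0/24 (H4) depth=24
  + 171.178.131.160/28 (H3) depth=28
  ? 131.108.76.7  path d0:H2→d1:-→d2:-→d3:-→d4:-→d5:-→d6:-→d7:-→d8:-→d9:-→d10:-→d11:-→d12:-→d13:-→d14:-→d15:-→d16:-→d17:-→d18:-→d19:-→d20:-→d21:-→d22:-→d23:-→d24:H4→d25:-→d26:-→d27:-→d28:-→d29:-→d30:-→d31:-→d32:H1  best=H1
  + 20.0.0.0/8 (H4) depth=8
  - 0.0.0.0/0 clear@0
  + 0.0.0.0/0 (H2) depth=0

== LOOKUPS ==
["H4","no-route","H0","H0","H4","H1","H0","H0","H1","H0","H1","H2","H4","H1"]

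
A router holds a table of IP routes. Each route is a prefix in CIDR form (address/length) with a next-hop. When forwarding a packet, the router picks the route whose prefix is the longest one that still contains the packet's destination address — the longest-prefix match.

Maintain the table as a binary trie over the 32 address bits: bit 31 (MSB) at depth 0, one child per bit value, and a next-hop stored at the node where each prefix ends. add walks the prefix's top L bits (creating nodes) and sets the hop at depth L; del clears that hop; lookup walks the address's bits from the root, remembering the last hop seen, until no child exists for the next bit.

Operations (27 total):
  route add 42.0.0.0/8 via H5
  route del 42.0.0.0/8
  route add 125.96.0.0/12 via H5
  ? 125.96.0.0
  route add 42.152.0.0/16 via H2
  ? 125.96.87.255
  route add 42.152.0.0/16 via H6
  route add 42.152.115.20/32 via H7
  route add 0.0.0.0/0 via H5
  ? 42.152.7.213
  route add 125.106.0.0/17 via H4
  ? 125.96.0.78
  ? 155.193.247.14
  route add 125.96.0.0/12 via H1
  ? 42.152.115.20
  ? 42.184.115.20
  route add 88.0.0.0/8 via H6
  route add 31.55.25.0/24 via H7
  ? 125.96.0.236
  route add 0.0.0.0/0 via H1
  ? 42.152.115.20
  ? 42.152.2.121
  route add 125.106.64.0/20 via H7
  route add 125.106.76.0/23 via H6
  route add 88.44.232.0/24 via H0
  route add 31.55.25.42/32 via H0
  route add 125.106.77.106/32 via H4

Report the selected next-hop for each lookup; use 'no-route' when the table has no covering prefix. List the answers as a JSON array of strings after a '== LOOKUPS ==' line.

Trace:
  + 42.0.0.0/8 (H5) depth=8
  del 42.0.0.0/8 (clear depth 8)
  + 125.96.0.0/12 (H5) depth=12
  Q 125.96.0.0: descend 011111010110 ; hops seen [H5] ; pick H5
  + 42.152.0.0/16 (H2) depth=16
  Q 125.96.87.255: descend 011111010110 ; hops seen [H5] ; pick H5
  + 42.152.0.0/16 (H6) depth=16
  + 42.152.115.20/32 (H7) depth=32
  + 0.0.0.0/0 (H5) depth=0
  Q 42.152.7.213: descend 00101010100110000 ; hops seen [H5,H6] ; pick H6
  + 125.106.0.0/17 (H4) depth=17
  Q 125.96.0.78: descend 011111010110 ; hops seen [H5,H5] ; pick H5
  Q 155.193.247.14: descend ε ; hops seen [H5] ; pick H5
  + 125.96.0.0/12 (H1) depth=12
  Q 42.152.115.20: descend 00101010100110000111001100010100 ; hops seen [H5,H6,H7] ; pick H7
  Q 42.184.115.20: descend 0010101010 ; hops seen [H5] ; pick H5
  + 88.0.0.0/8 (H6) depth=8
  + 31.55.25.0/24 (H7) depth=24
  Q 125.96.0.236: descend 011111010110 ; hops seen [H5,H1] ; pick H1
  + 0.0.0.0/0 (H1) depth=0
  Q 42.152.115.20: descend 00101010100110000111001100010100 ; hops seen [H1,H6,H7] ; pick H7
  Q 42.152.2.121: descend 00101010100110000 ; hops seen [H1,H6] ; pick H6
  + 125.106.64.0/20 (H7) depth=20
  + 125.106.76.0/23 (H6) depth=23
  + 88.44.232.0/24 (H0) depth=24
  + 31.55.25.42/32 (H0) depth=32
  + 125.106.77.106/32 (H4) depth=32

== LOOKUPS ==
["H5","H5","H6","H5","H5","H7","H5","H1","H7","H6"]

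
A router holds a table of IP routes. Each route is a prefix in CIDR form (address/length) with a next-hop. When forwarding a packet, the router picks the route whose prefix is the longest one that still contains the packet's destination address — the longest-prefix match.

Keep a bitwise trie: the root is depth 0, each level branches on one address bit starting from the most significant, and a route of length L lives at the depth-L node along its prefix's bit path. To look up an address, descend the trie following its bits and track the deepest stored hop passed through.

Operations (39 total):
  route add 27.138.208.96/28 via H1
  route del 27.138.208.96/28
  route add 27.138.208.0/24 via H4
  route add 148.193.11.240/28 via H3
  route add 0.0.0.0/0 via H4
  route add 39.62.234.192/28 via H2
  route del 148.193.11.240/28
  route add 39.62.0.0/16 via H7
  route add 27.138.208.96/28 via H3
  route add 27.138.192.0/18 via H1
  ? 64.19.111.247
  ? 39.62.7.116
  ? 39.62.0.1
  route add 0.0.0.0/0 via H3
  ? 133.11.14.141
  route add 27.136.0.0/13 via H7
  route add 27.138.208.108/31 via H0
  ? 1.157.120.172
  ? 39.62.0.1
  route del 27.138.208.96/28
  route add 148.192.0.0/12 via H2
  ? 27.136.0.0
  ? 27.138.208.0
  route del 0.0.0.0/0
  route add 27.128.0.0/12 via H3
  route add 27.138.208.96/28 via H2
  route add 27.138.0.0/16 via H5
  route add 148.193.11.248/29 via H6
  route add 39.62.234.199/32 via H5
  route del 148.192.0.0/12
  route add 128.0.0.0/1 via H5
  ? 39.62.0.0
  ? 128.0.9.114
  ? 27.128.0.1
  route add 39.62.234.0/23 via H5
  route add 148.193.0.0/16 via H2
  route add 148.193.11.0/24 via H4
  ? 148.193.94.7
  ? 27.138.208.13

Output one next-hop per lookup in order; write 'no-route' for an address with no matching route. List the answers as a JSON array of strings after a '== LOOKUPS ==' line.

Apply in order:
  + 27.138.208.96/28 (H1) depth=28
  del 27.138.208.96/28 (clear depth 28)
  + 27.138.208.0/24 (H4) depth=24
  + 148.193.11.240/28 (H3) depth=28
  + 0.0.0.0/0 (H4) depth=0
  + 39.62.234.192/28 (H2) depth=28
  del 148.193.11.240/28 (clear depth 28)
  + 39.62.0.0/16 (H7) depth=16
  + 27.138.208.96/28 (H3) depth=28
  + 27.138.192.0/18 (H1) depth=18
  lookup 64.19.111.247: bits 0 walk d0:H4→d1:- -> H4
  lookup 39.62.7.116: bits 0010011100111110 walk d0:H4→d1:-→d2:-→d3:-→d4:-→d5:-→d6:-→d7:-→d8:-→d9:-→d10:-→d11:-→d12:-→d13:-→d14:-→d15:-→d16:H7 -> H7
  lookup 39.62.0.1: bits 0010011100111110 walk d0:H4→d1:-→d2:-→d3:-→d4:-→d5:-→d6:-→d7:-→d8:-→d9:-→d10:-→d11:-→d12:-→d13:-→d14:-→d15:-→d16:H7 -> H7
  + 0.0.0.0/0 (H3) depth=0
  lookup 133.11.14.141: bits 100 walk d0:H3→d1:-→d2:-→d3:- -> H3
  + 27.136.0.0/13 (H7) depth=13
  + 27.138.208.108/31 (H0) depth=31
  lookup 1.157.120.172: bits 000 walk d0:H3→d1:-→d2:-→d3:- -> H3
  lookup 39.62.0.1: bits 0010011100111110 walk d0:H3→d1:-→d2:-→d3:-→d4:-→d5:-→d6:-→d7:-→d8:-→d9:-→d10:-→d11:-→d12:-→d13:-→d14:-→d15:-→d16:H7 -> H7
  del 27.138.208.96/28 (clear depth 28)
  + 148.192.0.0/12 (H2) depth=12
  lookup 27.136.0.0: bits 00011011100010 walk d0:H3→d1:-→d2:-→d3:-→d4:-→d5:-→d6:-→d7:-→d8:-→d9:-→d10:-→d11:-→d12:-→d13:H7→d14:- -> H7
  lookup 27.138.208.0: bits 0001101110001010110100000 walk d0:H3→d1:-→d2:-→d3:-→d4:-→d5:-→d6:-→d7:-→d8:-→d9:-→d10:-→d11:-→d12:-→d13:H7→d14:-→d15:-→d16:-→d17:-→d18:H1→d19:-→d20:-→d21:-→d22:-→d23:-→d24:H4→d25:- -> H4
  del 0.0.0.0/0 (clear depth 0)
  + 27.128.0.0/12 (H3) depth=12
  + 27.138.208.96/28 (H2) depth=28
  + 27.138.0.0/16 (H5) depth=16
  + 148.193.11.248/29 (H6) depth=29
  + 39.62.234.199/32 (H5) depth=32
  del 148.192.0.0/12 (clear depth 12)
  + 128.0.0.0/1 (H5) depth=1
  lookup 39.62.0.0: bits 0010011100111110 walk d0:-→d1:-→d2:-→d3:-→d4:-→d5:-→d6:-→d7:-→d8:-→d9:-→d10:-→d11:-→d12:-→d13:-→d14:-→d15:-→d16:H7 -> H7
  lookup 128.0.9.114: bits 100 walk d0:-→d1:H5→d2:-→d3:- -> H5
  lookup 27.128.0.1: bits 000110111000 walk d0:-→d1:-→d2:-→d3:-→d4:-→d5:-→d6:-→d7:-→d8:-→d9:-→d10:-→d11:-→d12:H3 -> H3
  + 39.62.234.0/23 (H5) depth=23
  + 148.193.0.0/16 (H2) depth=16
  + 148.193.11.0/24 (H4) depth=24
  lookup 148.193.94.7: bits 10010100110000010 walk d0:-→d1:H5→d2:-→d3:-→d4:-→d5:-→d6:-→d7:-→d8:-→d9:-→d10:-→d11:-→d12:-→d13:-→d14:-→d15:-→d16:H2→d17:- -> H2
  lookup 27.138.208.13: bits 0001101110001010110100000 walk d0:-→d1:-→d2:-→d3:-→d4:-→d5:-→d6:-→d7:-→d8:-→d9:-→d10:-→d11:-→d12:H3→d13:H7→d14:-→d15:-→d16:H5→d17:-→d18:H1→d19:-→d20:-→d21:-→d22:-→d23:-→d24:H4→d25:- -> H4

== LOOKUPS ==
["H4","H7","H7","H3","H3","H7","H7","H4","H7","H5","H3","H2","H4"]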